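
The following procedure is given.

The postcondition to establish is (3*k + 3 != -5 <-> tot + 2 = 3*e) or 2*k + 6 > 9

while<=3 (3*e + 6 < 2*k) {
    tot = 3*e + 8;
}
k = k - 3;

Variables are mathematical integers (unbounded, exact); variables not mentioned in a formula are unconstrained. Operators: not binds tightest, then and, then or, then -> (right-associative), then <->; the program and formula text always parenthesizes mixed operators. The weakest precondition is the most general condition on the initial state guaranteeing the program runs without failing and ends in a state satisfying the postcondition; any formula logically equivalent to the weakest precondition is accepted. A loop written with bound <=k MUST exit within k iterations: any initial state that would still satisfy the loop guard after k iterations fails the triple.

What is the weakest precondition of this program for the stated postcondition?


Working backward. After the program, the postcondition (3*k + 3 != -5 <-> tot + 2 = 3*e) or 2*k + 6 > 9 must hold; in canonical form it is (3*k != -8 <-> tot = 3*e - 2) or 2*k > 3.
Before k := k - 3: (3*k != 1 <-> tot = 3*e - 2) or 2*k > 9
Before the loop (bound <=3), unroll the exhaustion recursion (WP_0 = exit-now case; WP_j = one more guarded iteration, up to j = 3):
  WP_0: (not (3*e < 2*k - 6)) and ((3*k != 1 <-> tot = 3*e - 2) or 2*k > 9)
  WP_1: (3*e < 2*k - 6 -> ((not (3*e < 2*k - 6)) and ((not (3*k != 1)) or 2*k > 9))) and ((not (3*e < 2*k - 6)) -> ((3*k != 1 <-> tot = 3*e - 2) or 2*k > 9))
  WP_2: (3*e < 2*k - 6 -> ((3*e < 2*k - 6 -> ((not (3*e < 2*k - 6)) and ((not (3*k != 1)) or 2*k > 9))) and ((not (3*e < 2*k - 6)) -> ((not (3*k != 1)) or 2*k > 9)))) and ((not (3*e < 2*k - 6)) -> ((3*k != 1 <-> tot = 3*e - 2) or 2*k > 9))
  WP_3: (3*e < 2*k - 6 -> ((3*e < 2*k - 6 -> ((3*e < 2*k - 6 -> ((not (3*e < 2*k - 6)) and ((not (3*k != 1)) or 2*k > 9))) and ((not (3*e < 2*k - 6)) -> ((not (3*k != 1)) or 2*k > 9)))) and ((not (3*e < 2*k - 6)) -> ((not (3*k != 1)) or 2*k > 9)))) and ((not (3*e < 2*k - 6)) -> ((3*k != 1 <-> tot = 3*e - 2) or 2*k > 9))
So before the loop: (3*e < 2*k - 6 -> ((3*e < 2*k - 6 -> ((3*e < 2*k - 6 -> ((not (3*e < 2*k - 6)) and ((not (3*k != 1)) or 2*k > 9))) and ((not (3*e < 2*k - 6)) -> ((not (3*k != 1)) or 2*k > 9)))) and ((not (3*e < 2*k - 6)) -> ((not (3*k != 1)) or 2*k > 9)))) and ((not (3*e < 2*k - 6)) -> ((3*k != 1 <-> tot = 3*e - 2) or 2*k > 9))
Answer: WP = (3*e < 2*k - 6 -> ((3*e < 2*k - 6 -> ((3*e < 2*k - 6 -> ((not (3*e < 2*k - 6)) and ((not (3*k != 1)) or 2*k > 9))) and ((not (3*e < 2*k - 6)) -> ((not (3*k != 1)) or 2*k > 9)))) and ((not (3*e < 2*k - 6)) -> ((not (3*k != 1)) or 2*k > 9)))) and ((not (3*e < 2*k - 6)) -> ((3*k != 1 <-> tot = 3*e - 2) or 2*k > 9))


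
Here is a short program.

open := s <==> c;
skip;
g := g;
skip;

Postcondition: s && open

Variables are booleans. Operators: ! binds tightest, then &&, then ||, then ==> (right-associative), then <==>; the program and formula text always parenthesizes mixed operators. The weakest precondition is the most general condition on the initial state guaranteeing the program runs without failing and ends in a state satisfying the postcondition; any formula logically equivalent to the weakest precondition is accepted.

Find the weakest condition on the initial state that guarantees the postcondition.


Working backward. After the program, s && open must hold.
Before skip: s && open
Before g := g: s && open
Before skip: s && open
Before open := s <==> c: s && (s <==> c)
Answer: WP = s && (s <==> c)


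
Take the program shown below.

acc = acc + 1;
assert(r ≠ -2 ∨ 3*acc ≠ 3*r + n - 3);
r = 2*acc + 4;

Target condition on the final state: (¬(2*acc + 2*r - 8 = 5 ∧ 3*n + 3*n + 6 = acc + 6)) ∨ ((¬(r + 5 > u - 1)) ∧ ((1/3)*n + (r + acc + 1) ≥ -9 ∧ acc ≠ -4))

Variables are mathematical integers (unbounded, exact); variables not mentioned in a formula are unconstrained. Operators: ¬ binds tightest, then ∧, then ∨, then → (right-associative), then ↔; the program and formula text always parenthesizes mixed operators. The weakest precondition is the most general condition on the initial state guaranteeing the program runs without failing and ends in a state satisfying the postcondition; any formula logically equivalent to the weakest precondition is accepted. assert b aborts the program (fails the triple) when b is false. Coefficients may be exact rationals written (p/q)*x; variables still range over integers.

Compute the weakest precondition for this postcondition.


Working backward. After the program, the postcondition (¬(2*acc + 2*r - 8 = 5 ∧ 3*n + 3*n + 6 = acc + 6)) ∨ ((¬(r + 5 > u - 1)) ∧ ((1/3)*n + (r + acc + 1) ≥ -9 ∧ acc ≠ -4)) must hold; in canonical form it is (¬(2*acc + 2*r = 13 ∧ 6*n = acc)) ∨ ((¬(r > u - 6)) ∧ acc + (1/3)*n + r ≥ -10 ∧ acc ≠ -4).
Before r := 2*acc + 4: (¬(6*acc = 5 ∧ 6*n = acc)) ∨ ((¬(2*acc > u - 10)) ∧ 3*acc + (1/3)*n ≥ -14 ∧ acc ≠ -4)
Before assert r ≠ -2 ∨ 3*acc ≠ 3*r + n - 3: (r ≠ -2 ∨ 3*acc ≠ n + 3*r - 3) ∧ ((¬(6*acc = 5 ∧ 6*n = acc)) ∨ ((¬(2*acc > u - 10)) ∧ 3*acc + (1/3)*n ≥ -14 ∧ acc ≠ -4))
Before acc := acc + 1: (r ≠ -2 ∨ 3*acc ≠ n + 3*r - 6) ∧ ((¬(6*acc = -1 ∧ 6*n = acc + 1)) ∨ ((¬(2*acc > u - 12)) ∧ 3*acc + (1/3)*n ≥ -17 ∧ acc ≠ -5))
Answer: WP = (r ≠ -2 ∨ 3*acc ≠ n + 3*r - 6) ∧ ((¬(6*acc = -1 ∧ 6*n = acc + 1)) ∨ ((¬(2*acc > u - 12)) ∧ 3*acc + (1/3)*n ≥ -17 ∧ acc ≠ -5))


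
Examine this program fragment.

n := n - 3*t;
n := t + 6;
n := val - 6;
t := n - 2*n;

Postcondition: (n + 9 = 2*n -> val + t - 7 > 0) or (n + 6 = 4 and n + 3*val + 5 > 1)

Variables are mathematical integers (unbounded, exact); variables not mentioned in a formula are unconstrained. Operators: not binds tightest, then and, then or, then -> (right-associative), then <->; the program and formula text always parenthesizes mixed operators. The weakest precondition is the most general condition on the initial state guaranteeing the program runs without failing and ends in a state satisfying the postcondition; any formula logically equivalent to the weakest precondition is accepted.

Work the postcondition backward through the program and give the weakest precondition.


Working backward. After the program, the postcondition (n + 9 = 2*n -> val + t - 7 > 0) or (n + 6 = 4 and n + 3*val + 5 > 1) must hold; in canonical form it is (n = 9 -> t + val > 7) or (n = -2 and n + 3*val > -4).
Before t := n - 2*n: (n = 9 -> val > n + 7) or (n = -2 and n + 3*val > -4)
Before n := val - 6: (not (val = 15)) or (val = 4 and 4*val > 2)
Before n := t + 6: (not (val = 15)) or (val = 4 and 4*val > 2)
Before n := n - 3*t: (not (val = 15)) or (val = 4 and 4*val > 2)
Answer: WP = (not (val = 15)) or (val = 4 and 4*val > 2)


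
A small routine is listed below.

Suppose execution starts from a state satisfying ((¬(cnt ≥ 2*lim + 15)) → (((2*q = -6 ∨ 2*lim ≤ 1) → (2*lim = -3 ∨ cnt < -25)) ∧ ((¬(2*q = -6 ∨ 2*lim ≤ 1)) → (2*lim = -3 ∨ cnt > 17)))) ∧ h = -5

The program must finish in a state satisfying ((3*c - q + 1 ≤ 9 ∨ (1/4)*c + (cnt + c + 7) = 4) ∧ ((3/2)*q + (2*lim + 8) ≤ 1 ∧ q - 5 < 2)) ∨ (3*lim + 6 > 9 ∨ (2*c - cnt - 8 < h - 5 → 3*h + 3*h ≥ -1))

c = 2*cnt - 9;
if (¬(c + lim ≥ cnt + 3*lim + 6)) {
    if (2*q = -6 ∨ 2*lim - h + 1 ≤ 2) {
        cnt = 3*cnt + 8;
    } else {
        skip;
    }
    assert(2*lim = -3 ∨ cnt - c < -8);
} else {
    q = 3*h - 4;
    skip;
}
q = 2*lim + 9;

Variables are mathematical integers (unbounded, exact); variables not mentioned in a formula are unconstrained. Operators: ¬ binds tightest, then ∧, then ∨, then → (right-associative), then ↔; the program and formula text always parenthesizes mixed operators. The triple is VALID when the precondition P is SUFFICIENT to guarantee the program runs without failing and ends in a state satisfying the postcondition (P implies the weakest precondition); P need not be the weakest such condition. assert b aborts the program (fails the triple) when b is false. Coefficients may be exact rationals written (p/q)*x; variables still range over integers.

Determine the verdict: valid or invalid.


Working backward. After the program, the postcondition ((3*c - q + 1 ≤ 9 ∨ (1/4)*c + (cnt + c + 7) = 4) ∧ ((3/2)*q + (2*lim + 8) ≤ 1 ∧ q - 5 < 2)) ∨ (3*lim + 6 > 9 ∨ (2*c - cnt - 8 < h - 5 → 3*h + 3*h ≥ -1)) must hold; in canonical form it is ((3*c ≤ q + 8 ∨ (5/4)*c + cnt = -3) ∧ 2*lim + (3/2)*q ≤ -7 ∧ q < 7) ∨ 3*lim > 3 ∨ (2*c < cnt + h + 3 → 6*h ≥ -1).
Before q := 2*lim + 9: ((3*c ≤ 2*lim + 17 ∨ (5/4)*c + cnt = -3) ∧ 5*lim ≤ -41/2 ∧ 2*lim < -2) ∨ 3*lim > 3 ∨ (2*c < cnt + h + 3 → 6*h ≥ -1)
Then branch requires ((2*q = -6 ∨ 2*lim ≤ h + 1) → ((2*lim = -3 ∨ 3*cnt < c - 16) ∧ (((3*c ≤ 2*lim + 17 ∨ (5/4)*c + 3*cnt = -11) ∧ 5*lim ≤ -41/2 ∧ 2*lim < -2) ∨ 3*lim > 3 ∨ (2*c < 3*cnt + h + 11 → 6*h ≥ -1)))) ∧ ((¬(2*q = -6 ∨ 2*lim ≤ h + 1)) → ((2*lim = -3 ∨ cnt < c - 8) ∧ (((3*c ≤ 2*lim + 17 ∨ (5/4)*c + cnt = -3) ∧ 5*lim ≤ -41/2 ∧ 2*lim < -2) ∨ 3*lim > 3 ∨ (2*c < cnt + h + 3 → 6*h ≥ -1)))); else branch requires ((3*c ≤ 2*lim + 17 ∨ (5/4)*c + cnt = -3) ∧ 5*lim ≤ -41/2 ∧ 2*lim < -2) ∨ 3*lim > 3 ∨ (2*c < cnt + h + 3 → 6*h ≥ -1).
Before the if: ((¬(c ≥ cnt + 2*lim + 6)) → (((2*q = -6 ∨ 2*lim ≤ h + 1) → ((2*lim = -3 ∨ 3*cnt < c - 16) ∧ (((3*c ≤ 2*lim + 17 ∨ (5/4)*c + 3*cnt = -11) ∧ 5*lim ≤ -41/2 ∧ 2*lim < -2) ∨ 3*lim > 3 ∨ (2*c < 3*cnt + h + 11 → 6*h ≥ -1)))) ∧ ((¬(2*q = -6 ∨ 2*lim ≤ h + 1)) → ((2*lim = -3 ∨ cnt < c - 8) ∧ (((3*c ≤ 2*lim + 17 ∨ (5/4)*c + cnt = -3) ∧ 5*lim ≤ -41/2 ∧ 2*lim < -2) ∨ 3*lim > 3 ∨ (2*c < cnt + h + 3 → 6*h ≥ -1)))))) ∧ (c ≥ cnt + 2*lim + 6 → (((3*c ≤ 2*lim + 17 ∨ (5/4)*c + cnt = -3) ∧ 5*lim ≤ -41/2 ∧ 2*lim < -2) ∨ 3*lim > 3 ∨ (2*c < cnt + h + 3 → 6*h ≥ -1)))
Before c := 2*cnt - 9: ((¬(cnt ≥ 2*lim + 15)) → (((2*q = -6 ∨ 2*lim ≤ h + 1) → ((2*lim = -3 ∨ cnt < -25) ∧ (((6*cnt ≤ 2*lim + 44 ∨ (11/2)*cnt = 1/4) ∧ 5*lim ≤ -41/2 ∧ 2*lim < -2) ∨ 3*lim > 3 ∨ (cnt < h + 29 → 6*h ≥ -1)))) ∧ ((¬(2*q = -6 ∨ 2*lim ≤ h + 1)) → ((2*lim = -3 ∨ cnt > 17) ∧ (((6*cnt ≤ 2*lim + 44 ∨ (7/2)*cnt = 33/4) ∧ 5*lim ≤ -41/2 ∧ 2*lim < -2) ∨ 3*lim > 3 ∨ (3*cnt < h + 21 → 6*h ≥ -1)))))) ∧ (cnt ≥ 2*lim + 15 → (((6*cnt ≤ 2*lim + 44 ∨ (7/2)*cnt = 33/4) ∧ 5*lim ≤ -41/2 ∧ 2*lim < -2) ∨ 3*lim > 3 ∨ (3*cnt < h + 21 → 6*h ≥ -1)))
The weakest precondition is ((¬(cnt ≥ 2*lim + 15)) → (((2*q = -6 ∨ 2*lim ≤ h + 1) → ((2*lim = -3 ∨ cnt < -25) ∧ (((6*cnt ≤ 2*lim + 44 ∨ (11/2)*cnt = 1/4) ∧ 5*lim ≤ -41/2 ∧ 2*lim < -2) ∨ 3*lim > 3 ∨ (cnt < h + 29 → 6*h ≥ -1)))) ∧ ((¬(2*q = -6 ∨ 2*lim ≤ h + 1)) → ((2*lim = -3 ∨ cnt > 17) ∧ (((6*cnt ≤ 2*lim + 44 ∨ (7/2)*cnt = 33/4) ∧ 5*lim ≤ -41/2 ∧ 2*lim < -2) ∨ 3*lim > 3 ∨ (3*cnt < h + 21 → 6*h ≥ -1)))))) ∧ (cnt ≥ 2*lim + 15 → (((6*cnt ≤ 2*lim + 44 ∨ (7/2)*cnt = 33/4) ∧ 5*lim ≤ -41/2 ∧ 2*lim < -2) ∨ 3*lim > 3 ∨ (3*cnt < h + 21 → 6*h ≥ -1))).
Check whether ((¬(cnt ≥ 2*lim + 15)) → (((2*q = -6 ∨ 2*lim ≤ 1) → (2*lim = -3 ∨ cnt < -25)) ∧ ((¬(2*q = -6 ∨ 2*lim ≤ 1)) → (2*lim = -3 ∨ cnt > 17)))) ∧ h = -5 implies it.
Countermodel: at the initial state cnt = -26, h = -5, lim = 1, q = -3, the precondition holds but the weakest precondition fails.
Answer: invalid


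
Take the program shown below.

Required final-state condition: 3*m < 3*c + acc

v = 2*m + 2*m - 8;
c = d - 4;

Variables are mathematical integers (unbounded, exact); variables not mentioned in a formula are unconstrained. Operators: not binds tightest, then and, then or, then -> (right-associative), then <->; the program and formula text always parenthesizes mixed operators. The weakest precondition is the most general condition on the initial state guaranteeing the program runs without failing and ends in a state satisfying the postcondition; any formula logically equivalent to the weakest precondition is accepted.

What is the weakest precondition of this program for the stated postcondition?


Working backward. After the program, the postcondition 3*m < 3*c + acc must hold; in canonical form it is 3*m < acc + 3*c.
Before c := d - 4: 3*m < acc + 3*d - 12
Before v := 2*m + 2*m - 8: 3*m < acc + 3*d - 12
Answer: WP = 3*m < acc + 3*d - 12


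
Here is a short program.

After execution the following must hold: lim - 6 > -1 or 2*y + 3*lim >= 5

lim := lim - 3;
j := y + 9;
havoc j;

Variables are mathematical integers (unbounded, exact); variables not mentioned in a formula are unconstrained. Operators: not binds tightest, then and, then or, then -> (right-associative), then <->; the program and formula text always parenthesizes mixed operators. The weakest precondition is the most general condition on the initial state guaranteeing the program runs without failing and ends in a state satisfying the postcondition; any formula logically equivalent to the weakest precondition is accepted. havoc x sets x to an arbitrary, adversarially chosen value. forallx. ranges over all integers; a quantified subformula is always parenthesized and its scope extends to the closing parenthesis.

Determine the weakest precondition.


Working backward. After the program, the postcondition lim - 6 > -1 or 2*y + 3*lim >= 5 must hold; in canonical form it is lim > 5 or 3*lim + 2*y >= 5.
Before havoc j: lim > 5 or 3*lim + 2*y >= 5
Before j := y + 9: lim > 5 or 3*lim + 2*y >= 5
Before lim := lim - 3: lim > 8 or 3*lim + 2*y >= 14
Answer: WP = lim > 8 or 3*lim + 2*y >= 14


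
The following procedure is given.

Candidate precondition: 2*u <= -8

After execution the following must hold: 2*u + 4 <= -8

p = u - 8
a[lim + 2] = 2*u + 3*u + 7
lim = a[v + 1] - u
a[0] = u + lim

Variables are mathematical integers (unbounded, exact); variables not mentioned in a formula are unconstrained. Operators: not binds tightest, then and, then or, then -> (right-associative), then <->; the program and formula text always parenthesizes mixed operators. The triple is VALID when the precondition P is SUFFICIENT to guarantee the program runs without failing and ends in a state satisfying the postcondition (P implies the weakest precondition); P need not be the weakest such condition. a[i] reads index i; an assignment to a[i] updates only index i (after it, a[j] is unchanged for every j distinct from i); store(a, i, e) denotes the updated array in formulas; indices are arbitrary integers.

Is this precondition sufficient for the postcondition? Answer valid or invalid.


Working backward. After the program, the postcondition 2*u + 4 <= -8 must hold; in canonical form it is 2*u <= -12.
Before a[0] := u + lim: 2*u <= -12
Before lim := a[v + 1] - u: 2*u <= -12
Before a[lim + 2] := 2*u + 3*u + 7: 2*u <= -12
Before p := u - 8: 2*u <= -12
The weakest precondition is 2*u <= -12.
Check whether 2*u <= -8 implies it.
Countermodel: at the initial state u = -5, the precondition holds but the weakest precondition fails.
Answer: invalid


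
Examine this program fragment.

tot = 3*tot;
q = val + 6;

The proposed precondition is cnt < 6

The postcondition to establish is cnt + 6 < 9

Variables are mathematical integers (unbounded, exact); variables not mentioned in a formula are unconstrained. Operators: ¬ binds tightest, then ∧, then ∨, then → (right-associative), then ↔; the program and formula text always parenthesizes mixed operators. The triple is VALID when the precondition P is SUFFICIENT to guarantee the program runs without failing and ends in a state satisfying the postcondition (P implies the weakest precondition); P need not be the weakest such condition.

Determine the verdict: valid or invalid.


Working backward. After the program, the postcondition cnt + 6 < 9 must hold; in canonical form it is cnt < 3.
Before q := val + 6: cnt < 3
Before tot := 3*tot: cnt < 3
The weakest precondition is cnt < 3.
Check whether cnt < 6 implies it.
Countermodel: at the initial state cnt = 3, the precondition holds but the weakest precondition fails.
Answer: invalid


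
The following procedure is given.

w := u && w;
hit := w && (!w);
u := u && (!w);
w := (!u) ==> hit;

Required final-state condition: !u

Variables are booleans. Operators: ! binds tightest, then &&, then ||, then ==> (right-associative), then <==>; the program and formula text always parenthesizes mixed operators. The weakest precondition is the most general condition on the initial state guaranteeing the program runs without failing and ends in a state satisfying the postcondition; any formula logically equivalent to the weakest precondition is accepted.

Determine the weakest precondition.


Working backward. After the program, !u must hold.
Before w := (!u) ==> hit: !u
Before u := u && (!w): !(u && (!w))
Before hit := w && (!w): !(u && (!w))
Before w := u && w: !(u && (!(u && w)))
Answer: WP = !(u && (!(u && w)))


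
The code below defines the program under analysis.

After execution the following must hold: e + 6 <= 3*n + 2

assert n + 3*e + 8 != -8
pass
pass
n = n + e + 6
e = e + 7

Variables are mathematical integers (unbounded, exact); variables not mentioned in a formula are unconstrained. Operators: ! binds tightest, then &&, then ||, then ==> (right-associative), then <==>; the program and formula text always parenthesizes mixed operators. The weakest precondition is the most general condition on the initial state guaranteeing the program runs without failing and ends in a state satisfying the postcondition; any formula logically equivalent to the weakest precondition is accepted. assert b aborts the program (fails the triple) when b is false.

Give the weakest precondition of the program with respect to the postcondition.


Working backward. After the program, the postcondition e + 6 <= 3*n + 2 must hold; in canonical form it is e <= 3*n - 4.
Before e := e + 7: e <= 3*n - 11
Before n := n + e + 6: 2*e + 3*n >= -7
Before skip: 2*e + 3*n >= -7
Before skip: 2*e + 3*n >= -7
Before assert n + 3*e + 8 != -8: 3*e + n != -16 && 2*e + 3*n >= -7
Answer: WP = 3*e + n != -16 && 2*e + 3*n >= -7


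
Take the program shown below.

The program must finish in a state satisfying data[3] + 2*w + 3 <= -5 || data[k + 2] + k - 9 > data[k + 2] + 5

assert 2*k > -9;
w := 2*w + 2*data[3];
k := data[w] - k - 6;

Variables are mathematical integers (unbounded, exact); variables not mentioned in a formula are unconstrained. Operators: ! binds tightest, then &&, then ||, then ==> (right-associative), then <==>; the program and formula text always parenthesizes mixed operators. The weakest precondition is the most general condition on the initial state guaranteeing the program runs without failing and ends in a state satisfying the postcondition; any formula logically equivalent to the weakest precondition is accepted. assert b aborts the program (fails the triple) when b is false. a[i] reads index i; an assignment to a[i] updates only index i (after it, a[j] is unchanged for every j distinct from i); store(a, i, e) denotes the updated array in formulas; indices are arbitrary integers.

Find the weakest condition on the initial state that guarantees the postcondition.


Working backward. After the program, the postcondition data[3] + 2*w + 3 <= -5 || data[k + 2] + k - 9 > data[k + 2] + 5 must hold; in canonical form it is data[3] + 2*w <= -8 || k > 14.
Before k := data[w] - k - 6: data[3] + 2*w <= -8 || data[w] > k + 20
Before w := 2*w + 2*data[3]: 5*data[3] + 4*w <= -8 || data[2*data[3] + 2*w] > k + 20
Before assert 2*k > -9: 2*k > -9 && (5*data[3] + 4*w <= -8 || data[2*data[3] + 2*w] > k + 20)
Answer: WP = 2*k > -9 && (5*data[3] + 4*w <= -8 || data[2*data[3] + 2*w] > k + 20)


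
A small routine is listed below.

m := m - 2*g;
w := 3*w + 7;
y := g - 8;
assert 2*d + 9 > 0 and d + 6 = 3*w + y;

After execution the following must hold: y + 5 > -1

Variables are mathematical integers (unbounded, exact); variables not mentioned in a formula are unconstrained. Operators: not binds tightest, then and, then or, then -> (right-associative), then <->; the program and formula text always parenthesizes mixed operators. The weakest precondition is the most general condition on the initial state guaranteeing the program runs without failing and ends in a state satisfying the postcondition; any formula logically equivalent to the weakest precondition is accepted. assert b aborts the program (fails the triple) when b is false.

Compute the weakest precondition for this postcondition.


Working backward. After the program, the postcondition y + 5 > -1 must hold; in canonical form it is y > -6.
Before assert 2*d + 9 > 0 and d + 6 = 3*w + y: 2*d > -9 and d = 3*w + y - 6 and y > -6
Before y := g - 8: 2*d > -9 and d = g + 3*w - 14 and g > 2
Before w := 3*w + 7: 2*d > -9 and d = g + 9*w + 7 and g > 2
Before m := m - 2*g: 2*d > -9 and d = g + 9*w + 7 and g > 2
Answer: WP = 2*d > -9 and d = g + 9*w + 7 and g > 2


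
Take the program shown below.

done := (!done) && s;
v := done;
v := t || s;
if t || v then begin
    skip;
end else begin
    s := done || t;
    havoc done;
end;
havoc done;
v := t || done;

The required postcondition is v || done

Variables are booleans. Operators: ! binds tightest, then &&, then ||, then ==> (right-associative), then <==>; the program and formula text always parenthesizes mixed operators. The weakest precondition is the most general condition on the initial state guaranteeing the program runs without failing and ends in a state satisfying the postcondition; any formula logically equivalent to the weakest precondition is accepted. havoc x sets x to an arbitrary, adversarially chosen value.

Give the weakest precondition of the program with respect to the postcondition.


Working backward. After the program, v || done must hold.
Before v := t || done: t || done
Before havoc done: t
Then branch requires t; else branch requires t.
Before the if: ((t || v) ==> t) && ((!(t || v)) ==> t)
Before v := t || s: ((t || s) ==> t) && ((!(t || s)) ==> t)
Before v := done: ((t || s) ==> t) && ((!(t || s)) ==> t)
Before done := (!done) && s: ((t || s) ==> t) && ((!(t || s)) ==> t)
Answer: WP = ((t || s) ==> t) && ((!(t || s)) ==> t)


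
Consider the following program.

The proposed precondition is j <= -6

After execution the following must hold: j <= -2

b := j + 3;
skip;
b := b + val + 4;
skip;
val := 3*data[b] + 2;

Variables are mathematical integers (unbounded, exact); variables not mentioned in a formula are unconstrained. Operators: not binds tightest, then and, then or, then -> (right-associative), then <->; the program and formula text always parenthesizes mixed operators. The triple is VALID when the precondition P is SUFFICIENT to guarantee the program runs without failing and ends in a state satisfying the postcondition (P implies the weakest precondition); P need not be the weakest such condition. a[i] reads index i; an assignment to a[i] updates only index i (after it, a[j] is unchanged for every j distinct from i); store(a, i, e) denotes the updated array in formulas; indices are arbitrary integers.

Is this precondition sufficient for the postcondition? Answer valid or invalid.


Working backward. After the program, j <= -2 must hold.
Before val := 3*data[b] + 2: j <= -2
Before skip: j <= -2
Before b := b + val + 4: j <= -2
Before skip: j <= -2
Before b := j + 3: j <= -2
The weakest precondition is j <= -2.
Check whether j <= -6 implies it.
Every state satisfying the precondition satisfies the weakest precondition: the implication holds.
Answer: valid


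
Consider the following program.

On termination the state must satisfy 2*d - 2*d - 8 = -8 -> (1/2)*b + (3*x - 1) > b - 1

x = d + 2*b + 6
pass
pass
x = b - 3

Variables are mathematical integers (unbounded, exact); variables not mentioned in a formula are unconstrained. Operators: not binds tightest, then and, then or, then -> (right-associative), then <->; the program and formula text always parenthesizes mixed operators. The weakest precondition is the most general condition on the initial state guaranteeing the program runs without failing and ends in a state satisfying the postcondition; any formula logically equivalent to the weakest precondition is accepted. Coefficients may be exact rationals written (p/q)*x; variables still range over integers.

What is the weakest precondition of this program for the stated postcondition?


Working backward. After the program, the postcondition 2*d - 2*d - 8 = -8 -> (1/2)*b + (3*x - 1) > b - 1 must hold; in canonical form it is 3*x > (1/2)*b.
Before x := b - 3: (5/2)*b > 9
Before skip: (5/2)*b > 9
Before skip: (5/2)*b > 9
Before x := d + 2*b + 6: (5/2)*b > 9
Answer: WP = (5/2)*b > 9


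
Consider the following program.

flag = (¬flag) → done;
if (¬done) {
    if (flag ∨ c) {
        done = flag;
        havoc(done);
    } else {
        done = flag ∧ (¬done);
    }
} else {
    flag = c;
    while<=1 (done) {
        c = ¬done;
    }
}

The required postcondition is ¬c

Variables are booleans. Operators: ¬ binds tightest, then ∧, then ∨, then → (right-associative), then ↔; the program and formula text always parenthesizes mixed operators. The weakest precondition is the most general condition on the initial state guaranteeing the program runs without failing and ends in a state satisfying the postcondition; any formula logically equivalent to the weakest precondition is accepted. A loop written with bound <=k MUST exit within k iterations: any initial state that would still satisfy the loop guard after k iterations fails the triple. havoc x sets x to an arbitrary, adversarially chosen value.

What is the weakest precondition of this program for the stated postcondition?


Working backward. After the program, ¬c must hold.
Then branch requires ((flag ∨ c) → (¬c)) ∧ ((¬(flag ∨ c)) → (¬c)); else branch requires (¬done) ∧ ((¬done) → (¬c)).
Before the if: ((¬done) → (((flag ∨ c) → (¬c)) ∧ ((¬(flag ∨ c)) → (¬c)))) ∧ (done → ((¬done) ∧ ((¬done) → (¬c))))
Before flag := (¬flag) → done: ((¬done) → (((((¬flag) → done) ∨ c) → (¬c)) ∧ ((¬(((¬flag) → done) ∨ c)) → (¬c)))) ∧ (done → ((¬done) ∧ ((¬done) → (¬c))))
Answer: WP = ((¬done) → (((((¬flag) → done) ∨ c) → (¬c)) ∧ ((¬(((¬flag) → done) ∨ c)) → (¬c)))) ∧ (done → ((¬done) ∧ ((¬done) → (¬c))))


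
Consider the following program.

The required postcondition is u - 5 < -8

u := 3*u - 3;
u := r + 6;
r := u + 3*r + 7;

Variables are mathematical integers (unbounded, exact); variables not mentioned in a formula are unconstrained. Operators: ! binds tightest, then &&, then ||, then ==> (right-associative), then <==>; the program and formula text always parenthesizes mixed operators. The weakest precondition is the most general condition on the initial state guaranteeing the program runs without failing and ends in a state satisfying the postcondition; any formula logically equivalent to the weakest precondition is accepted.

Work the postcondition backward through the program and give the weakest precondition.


Working backward. After the program, the postcondition u - 5 < -8 must hold; in canonical form it is u < -3.
Before r := u + 3*r + 7: u < -3
Before u := r + 6: r < -9
Before u := 3*u - 3: r < -9
Answer: WP = r < -9


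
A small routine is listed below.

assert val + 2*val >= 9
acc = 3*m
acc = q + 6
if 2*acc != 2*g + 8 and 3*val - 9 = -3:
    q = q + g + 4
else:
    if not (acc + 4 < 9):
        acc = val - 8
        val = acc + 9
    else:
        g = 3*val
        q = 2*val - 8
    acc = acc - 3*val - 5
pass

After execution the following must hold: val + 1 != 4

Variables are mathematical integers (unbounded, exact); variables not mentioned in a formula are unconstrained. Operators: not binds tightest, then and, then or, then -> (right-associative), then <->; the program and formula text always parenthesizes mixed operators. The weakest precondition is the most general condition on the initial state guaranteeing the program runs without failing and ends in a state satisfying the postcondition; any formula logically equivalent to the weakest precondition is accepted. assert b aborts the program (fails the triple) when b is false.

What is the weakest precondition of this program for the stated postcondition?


Working backward. After the program, the postcondition val + 1 != 4 must hold; in canonical form it is val != 3.
Before skip: val != 3
Then branch requires val != 3; else branch requires ((not (acc < 5)) -> val != 2) and (acc < 5 -> val != 3).
Before the if: ((2*acc != 2*g + 8 and 3*val = 6) -> val != 3) and ((not (2*acc != 2*g + 8 and 3*val = 6)) -> (((not (acc < 5)) -> val != 2) and (acc < 5 -> val != 3)))
Before acc := q + 6: ((2*q != 2*g - 4 and 3*val = 6) -> val != 3) and ((not (2*q != 2*g - 4 and 3*val = 6)) -> (((not (q < -1)) -> val != 2) and (q < -1 -> val != 3)))
Before acc := 3*m: ((2*q != 2*g - 4 and 3*val = 6) -> val != 3) and ((not (2*q != 2*g - 4 and 3*val = 6)) -> (((not (q < -1)) -> val != 2) and (q < -1 -> val != 3)))
Before assert val + 2*val >= 9: 3*val >= 9 and ((2*q != 2*g - 4 and 3*val = 6) -> val != 3) and ((not (2*q != 2*g - 4 and 3*val = 6)) -> (((not (q < -1)) -> val != 2) and (q < -1 -> val != 3)))
Answer: WP = 3*val >= 9 and ((2*q != 2*g - 4 and 3*val = 6) -> val != 3) and ((not (2*q != 2*g - 4 and 3*val = 6)) -> (((not (q < -1)) -> val != 2) and (q < -1 -> val != 3)))


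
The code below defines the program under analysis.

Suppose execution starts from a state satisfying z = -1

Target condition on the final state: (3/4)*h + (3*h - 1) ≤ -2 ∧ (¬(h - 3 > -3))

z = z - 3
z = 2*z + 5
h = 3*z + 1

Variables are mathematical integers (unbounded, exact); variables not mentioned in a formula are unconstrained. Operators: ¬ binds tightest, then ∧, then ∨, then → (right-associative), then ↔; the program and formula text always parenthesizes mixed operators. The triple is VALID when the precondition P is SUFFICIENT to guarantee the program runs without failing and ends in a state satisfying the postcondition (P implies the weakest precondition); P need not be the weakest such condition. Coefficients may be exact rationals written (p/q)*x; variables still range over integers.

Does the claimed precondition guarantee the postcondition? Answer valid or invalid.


Working backward. After the program, the postcondition (3/4)*h + (3*h - 1) ≤ -2 ∧ (¬(h - 3 > -3)) must hold; in canonical form it is (15/4)*h ≤ -1 ∧ (¬(h > 0)).
Before h := 3*z + 1: (45/4)*z ≤ -19/4 ∧ (¬(3*z > -1))
Before z := 2*z + 5: (45/2)*z ≤ -61 ∧ (¬(6*z > -16))
Before z := z - 3: (45/2)*z ≤ 13/2 ∧ (¬(6*z > 2))
The weakest precondition is (45/2)*z ≤ 13/2 ∧ (¬(6*z > 2)).
Check whether z = -1 implies it.
Every state satisfying the precondition satisfies the weakest precondition: the implication holds.
Answer: valid


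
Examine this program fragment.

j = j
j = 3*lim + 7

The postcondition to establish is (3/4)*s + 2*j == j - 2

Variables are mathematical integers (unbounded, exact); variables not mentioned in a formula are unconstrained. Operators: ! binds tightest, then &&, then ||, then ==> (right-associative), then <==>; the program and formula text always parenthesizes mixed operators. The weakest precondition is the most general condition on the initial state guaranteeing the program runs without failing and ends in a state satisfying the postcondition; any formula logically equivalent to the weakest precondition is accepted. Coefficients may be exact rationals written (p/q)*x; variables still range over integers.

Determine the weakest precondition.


Working backward. After the program, the postcondition (3/4)*s + 2*j == j - 2 must hold; in canonical form it is j + (3/4)*s == -2.
Before j := 3*lim + 7: 3*lim + (3/4)*s == -9
Before j := j: 3*lim + (3/4)*s == -9
Answer: WP = 3*lim + (3/4)*s == -9


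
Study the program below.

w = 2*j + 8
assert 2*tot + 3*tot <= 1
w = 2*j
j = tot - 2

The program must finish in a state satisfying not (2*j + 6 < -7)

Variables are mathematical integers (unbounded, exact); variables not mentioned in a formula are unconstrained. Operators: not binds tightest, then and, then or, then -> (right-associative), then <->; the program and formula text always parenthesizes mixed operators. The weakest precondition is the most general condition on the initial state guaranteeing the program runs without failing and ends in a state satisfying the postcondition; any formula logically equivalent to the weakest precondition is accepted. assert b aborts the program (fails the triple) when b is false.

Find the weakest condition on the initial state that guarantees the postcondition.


Working backward. After the program, the postcondition not (2*j + 6 < -7) must hold; in canonical form it is not (2*j < -13).
Before j := tot - 2: not (2*tot < -9)
Before w := 2*j: not (2*tot < -9)
Before assert 2*tot + 3*tot <= 1: 5*tot <= 1 and (not (2*tot < -9))
Before w := 2*j + 8: 5*tot <= 1 and (not (2*tot < -9))
Answer: WP = 5*tot <= 1 and (not (2*tot < -9))


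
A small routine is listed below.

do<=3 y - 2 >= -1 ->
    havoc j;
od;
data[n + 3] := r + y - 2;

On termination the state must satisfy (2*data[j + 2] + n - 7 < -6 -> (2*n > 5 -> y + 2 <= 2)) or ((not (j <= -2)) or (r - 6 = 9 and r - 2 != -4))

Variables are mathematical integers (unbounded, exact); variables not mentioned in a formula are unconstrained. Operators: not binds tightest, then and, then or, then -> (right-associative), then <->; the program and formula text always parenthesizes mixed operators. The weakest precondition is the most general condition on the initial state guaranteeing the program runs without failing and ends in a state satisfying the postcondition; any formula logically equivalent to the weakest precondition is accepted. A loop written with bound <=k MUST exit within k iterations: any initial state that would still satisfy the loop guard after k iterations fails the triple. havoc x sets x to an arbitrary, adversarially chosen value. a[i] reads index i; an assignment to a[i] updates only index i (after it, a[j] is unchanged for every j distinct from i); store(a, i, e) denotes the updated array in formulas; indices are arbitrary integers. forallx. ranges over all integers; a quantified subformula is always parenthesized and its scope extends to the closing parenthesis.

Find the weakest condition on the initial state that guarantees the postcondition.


Working backward. After the program, the postcondition (2*data[j + 2] + n - 7 < -6 -> (2*n > 5 -> y + 2 <= 2)) or ((not (j <= -2)) or (r - 6 = 9 and r - 2 != -4)) must hold; in canonical form it is (2*data[j + 2] + n < 1 -> (2*n > 5 -> y <= 0)) or (not (j <= -2)) or (r = 15 and r != -2).
Before data[n + 3] := r + y - 2: (2*store(data, n + 3, r + y - 2)[j + 2] + n < 1 -> (2*n > 5 -> y <= 0)) or (not (j <= -2)) or (r = 15 and r != -2)
Before the loop (bound <=3), unroll the exhaustion recursion (WP_0 = exit-now case; WP_j = one more guarded iteration, up to j = 3):
  WP_0: (not (y >= 1)) and ((2*store(data, n + 3, r + y - 2)[j + 2] + n < 1 -> (2*n > 5 -> y <= 0)) or (not (j <= -2)) or (r = 15 and r != -2))
  WP_1: (y >= 1 -> (forall j_1. ((not (y >= 1)) and ((2*store(data, n + 3, r + y - 2)[j_1 + 2] + n < 1 -> (2*n > 5 -> y <= 0)) or (not (j_1 <= -2)) or (r = 15 and r != -2))))) and ((not (y >= 1)) -> ((2*store(data, n + 3, r + y - 2)[j + 2] + n < 1 -> (2*n > 5 -> y <= 0)) or (not (j <= -2)) or (r = 15 and r != -2)))
  WP_2: (y >= 1 -> (forall j_2. ((y >= 1 -> (forall j_1. ((not (y >= 1)) and ((2*store(data, n + 3, r + y - 2)[j_1 + 2] + n < 1 -> (2*n > 5 -> y <= 0)) or (not (j_1 <= -2)) or (r = 15 and r != -2))))) and ((not (y >= 1)) -> ((2*store(data, n + 3, r + y - 2)[j_2 + 2] + n < 1 -> (2*n > 5 -> y <= 0)) or (not (j_2 <= -2)) or (r = 15 and r != -2)))))) and ((not (y >= 1)) -> ((2*store(data, n + 3, r + y - 2)[j + 2] + n < 1 -> (2*n > 5 -> y <= 0)) or (not (j <= -2)) or (r = 15 and r != -2)))
  WP_3: (y >= 1 -> (forall j_3. ((y >= 1 -> (forall j_2. ((y >= 1 -> (forall j_1. ((not (y >= 1)) and ((2*store(data, n + 3, r + y - 2)[j_1 + 2] + n < 1 -> (2*n > 5 -> y <= 0)) or (not (j_1 <= -2)) or (r = 15 and r != -2))))) and ((not (y >= 1)) -> ((2*store(data, n + 3, r + y - 2)[j_2 + 2] + n < 1 -> (2*n > 5 -> y <= 0)) or (not (j_2 <= -2)) or (r = 15 and r != -2)))))) and ((not (y >= 1)) -> ((2*store(data, n + 3, r + y - 2)[j_3 + 2] + n < 1 -> (2*n > 5 -> y <= 0)) or (not (j_3 <= -2)) or (r = 15 and r != -2)))))) and ((not (y >= 1)) -> ((2*store(data, n + 3, r + y - 2)[j + 2] + n < 1 -> (2*n > 5 -> y <= 0)) or (not (j <= -2)) or (r = 15 and r != -2)))
So before the loop: (y >= 1 -> (forall j_3. ((y >= 1 -> (forall j_2. ((y >= 1 -> (forall j_1. ((not (y >= 1)) and ((2*store(data, n + 3, r + y - 2)[j_1 + 2] + n < 1 -> (2*n > 5 -> y <= 0)) or (not (j_1 <= -2)) or (r = 15 and r != -2))))) and ((not (y >= 1)) -> ((2*store(data, n + 3, r + y - 2)[j_2 + 2] + n < 1 -> (2*n > 5 -> y <= 0)) or (not (j_2 <= -2)) or (r = 15 and r != -2)))))) and ((not (y >= 1)) -> ((2*store(data, n + 3, r + y - 2)[j_3 + 2] + n < 1 -> (2*n > 5 -> y <= 0)) or (not (j_3 <= -2)) or (r = 15 and r != -2)))))) and ((not (y >= 1)) -> ((2*store(data, n + 3, r + y - 2)[j + 2] + n < 1 -> (2*n > 5 -> y <= 0)) or (not (j <= -2)) or (r = 15 and r != -2)))
Answer: WP = (y >= 1 -> (forall j_3. ((y >= 1 -> (forall j_2. ((y >= 1 -> (forall j_1. ((not (y >= 1)) and ((2*store(data, n + 3, r + y - 2)[j_1 + 2] + n < 1 -> (2*n > 5 -> y <= 0)) or (not (j_1 <= -2)) or (r = 15 and r != -2))))) and ((not (y >= 1)) -> ((2*store(data, n + 3, r + y - 2)[j_2 + 2] + n < 1 -> (2*n > 5 -> y <= 0)) or (not (j_2 <= -2)) or (r = 15 and r != -2)))))) and ((not (y >= 1)) -> ((2*store(data, n + 3, r + y - 2)[j_3 + 2] + n < 1 -> (2*n > 5 -> y <= 0)) or (not (j_3 <= -2)) or (r = 15 and r != -2)))))) and ((not (y >= 1)) -> ((2*store(data, n + 3, r + y - 2)[j + 2] + n < 1 -> (2*n > 5 -> y <= 0)) or (not (j <= -2)) or (r = 15 and r != -2)))


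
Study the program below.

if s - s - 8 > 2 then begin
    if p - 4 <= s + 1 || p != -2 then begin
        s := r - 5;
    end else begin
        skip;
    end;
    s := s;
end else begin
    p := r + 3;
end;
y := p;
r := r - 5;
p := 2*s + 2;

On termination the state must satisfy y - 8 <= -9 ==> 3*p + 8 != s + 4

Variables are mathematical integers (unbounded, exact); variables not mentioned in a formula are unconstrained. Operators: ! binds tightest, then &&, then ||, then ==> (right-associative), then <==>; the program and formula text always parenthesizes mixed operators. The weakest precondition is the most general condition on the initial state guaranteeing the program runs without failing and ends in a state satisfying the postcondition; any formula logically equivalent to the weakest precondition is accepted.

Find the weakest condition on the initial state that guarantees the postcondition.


Working backward. After the program, the postcondition y - 8 <= -9 ==> 3*p + 8 != s + 4 must hold; in canonical form it is y <= -1 ==> 3*p != s - 4.
Before p := 2*s + 2: y <= -1 ==> 5*s != -10
Before r := r - 5: y <= -1 ==> 5*s != -10
Before y := p: p <= -1 ==> 5*s != -10
Then branch requires ((p <= s + 5 || p != -2) ==> (p <= -1 ==> 5*r != 15)) && ((!(p <= s + 5 || p != -2)) ==> (p <= -1 ==> 5*s != -10)); else branch requires r <= -4 ==> 5*s != -10.
Before the if: r <= -4 ==> 5*s != -10
Answer: WP = r <= -4 ==> 5*s != -10


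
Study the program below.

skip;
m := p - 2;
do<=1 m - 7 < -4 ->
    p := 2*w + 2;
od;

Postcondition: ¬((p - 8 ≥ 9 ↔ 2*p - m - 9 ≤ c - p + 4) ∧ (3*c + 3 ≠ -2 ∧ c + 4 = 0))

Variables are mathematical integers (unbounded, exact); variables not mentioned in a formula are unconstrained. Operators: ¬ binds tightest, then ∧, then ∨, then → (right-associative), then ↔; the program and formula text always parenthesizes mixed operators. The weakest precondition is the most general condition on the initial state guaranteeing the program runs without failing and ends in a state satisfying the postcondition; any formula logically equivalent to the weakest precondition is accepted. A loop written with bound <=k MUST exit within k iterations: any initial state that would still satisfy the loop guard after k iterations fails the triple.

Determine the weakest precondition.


Working backward. After the program, the postcondition ¬((p - 8 ≥ 9 ↔ 2*p - m - 9 ≤ c - p + 4) ∧ (3*c + 3 ≠ -2 ∧ c + 4 = 0)) must hold; in canonical form it is ¬((p ≥ 17 ↔ 3*p ≤ c + m + 13) ∧ 3*c ≠ -5 ∧ c = -4).
Before the loop (bound <=1), unroll the exhaustion recursion (WP_0 = exit-now case; WP_j = one more guarded iteration, up to j = 1):
  WP_0: (¬(m < 3)) ∧ (¬((p ≥ 17 ↔ 3*p ≤ c + m + 13) ∧ 3*c ≠ -5 ∧ c = -4))
  WP_1: (m < 3 → ((¬(m < 3)) ∧ (¬((2*w ≥ 15 ↔ 6*w ≤ c + m + 7) ∧ 3*c ≠ -5 ∧ c = -4)))) ∧ ((¬(m < 3)) → (¬((p ≥ 17 ↔ 3*p ≤ c + m + 13) ∧ 3*c ≠ -5 ∧ c = -4)))
So before the loop: (m < 3 → ((¬(m < 3)) ∧ (¬((2*w ≥ 15 ↔ 6*w ≤ c + m + 7) ∧ 3*c ≠ -5 ∧ c = -4)))) ∧ ((¬(m < 3)) → (¬((p ≥ 17 ↔ 3*p ≤ c + m + 13) ∧ 3*c ≠ -5 ∧ c = -4)))
Before m := p - 2: (p < 5 → ((¬(p < 5)) ∧ (¬((2*w ≥ 15 ↔ 6*w ≤ c + p + 5) ∧ 3*c ≠ -5 ∧ c = -4)))) ∧ ((¬(p < 5)) → (¬((p ≥ 17 ↔ 2*p ≤ c + 11) ∧ 3*c ≠ -5 ∧ c = -4)))
Before skip: (p < 5 → ((¬(p < 5)) ∧ (¬((2*w ≥ 15 ↔ 6*w ≤ c + p + 5) ∧ 3*c ≠ -5 ∧ c = -4)))) ∧ ((¬(p < 5)) → (¬((p ≥ 17 ↔ 2*p ≤ c + 11) ∧ 3*c ≠ -5 ∧ c = -4)))
Answer: WP = (p < 5 → ((¬(p < 5)) ∧ (¬((2*w ≥ 15 ↔ 6*w ≤ c + p + 5) ∧ 3*c ≠ -5 ∧ c = -4)))) ∧ ((¬(p < 5)) → (¬((p ≥ 17 ↔ 2*p ≤ c + 11) ∧ 3*c ≠ -5 ∧ c = -4)))
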